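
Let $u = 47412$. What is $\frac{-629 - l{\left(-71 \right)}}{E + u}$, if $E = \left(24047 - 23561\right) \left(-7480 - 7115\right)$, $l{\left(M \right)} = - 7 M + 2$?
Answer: $\frac{188}{1174293} \approx 0.0001601$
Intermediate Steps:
$l{\left(M \right)} = 2 - 7 M$
$E = -7093170$ ($E = 486 \left(-14595\right) = -7093170$)
$\frac{-629 - l{\left(-71 \right)}}{E + u} = \frac{-629 - \left(2 - -497\right)}{-7093170 + 47412} = \frac{-629 - \left(2 + 497\right)}{-7045758} = \left(-629 - 499\right) \left(- \frac{1}{7045758}\right) = \left(-1128\right) \left(- \frac{1}{7045758}\right) = \frac{188}{1174293}$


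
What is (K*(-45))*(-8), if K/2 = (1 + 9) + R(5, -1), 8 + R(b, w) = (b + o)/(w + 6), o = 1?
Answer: 2304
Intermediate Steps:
R(b, w) = -8 + (1 + b)/(6 + w) (R(b, w) = -8 + (b + 1)/(w + 6) = -8 + (1 + b)/(6 + w))
K = 32/5 (K = 2*((1 + 9) + (-47 + 5 - 8*(-1))/(6 - 1)) = 2*(10 + (-47 + 5 + 8)/5) = 2*(10 + (1/5)*(-34)) = 2*(10 - 34/5) = 2*(16/5) = 32/5 ≈ 6.4000)
(K*(-45))*(-8) = ((32/5)*(-45))*(-8) = -288*(-8) = 2304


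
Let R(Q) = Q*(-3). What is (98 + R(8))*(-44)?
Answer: -3256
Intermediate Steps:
R(Q) = -3*Q
(98 + R(8))*(-44) = (98 - 3*8)*(-44) = (98 - 24)*(-44) = 74*(-44) = -3256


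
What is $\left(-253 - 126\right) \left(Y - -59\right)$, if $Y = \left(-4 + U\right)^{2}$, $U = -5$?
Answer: $-53060$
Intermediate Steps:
$Y = 81$ ($Y = \left(-4 - 5\right)^{2} = \left(-9\right)^{2} = 81$)
$\left(-253 - 126\right) \left(Y - -59\right) = \left(-253 - 126\right) \left(81 - -59\right) = - 379 \left(81 + 59\right) = \left(-379\right) 140 = -53060$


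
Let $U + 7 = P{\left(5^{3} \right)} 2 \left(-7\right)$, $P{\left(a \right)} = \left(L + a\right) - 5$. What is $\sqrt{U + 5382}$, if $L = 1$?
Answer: $3 \sqrt{409} \approx 60.671$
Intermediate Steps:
$P{\left(a \right)} = -4 + a$ ($P{\left(a \right)} = \left(1 + a\right) - 5 = -4 + a$)
$U = -1701$ ($U = -7 + \left(-4 + 5^{3}\right) 2 \left(-7\right) = -7 + \left(-4 + 125\right) 2 \left(-7\right) = -7 + 121 \cdot 2 \left(-7\right) = -7 + 242 \left(-7\right) = -7 - 1694 = -1701$)
$\sqrt{U + 5382} = \sqrt{-1701 + 5382} = \sqrt{3681} = 3 \sqrt{409}$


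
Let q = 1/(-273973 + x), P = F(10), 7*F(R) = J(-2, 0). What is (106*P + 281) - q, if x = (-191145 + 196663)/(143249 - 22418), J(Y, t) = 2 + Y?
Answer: 9302343839476/33104426045 ≈ 281.00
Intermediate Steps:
F(R) = 0 (F(R) = (2 - 2)/7 = (⅐)*0 = 0)
P = 0
x = 5518/120831 ≈ 0.045667
q = -120831/33104426045 (q = 1/(-273973 + 5518/120831) = 1/(-33104426045/120831) = -120831/33104426045 ≈ -3.6500e-6)
(106*P + 281) - q = (106*0 + 281) - 1*(-120831/33104426045) = (0 + 281) + 120831/33104426045 = 281 + 120831/33104426045 = 9302343839476/33104426045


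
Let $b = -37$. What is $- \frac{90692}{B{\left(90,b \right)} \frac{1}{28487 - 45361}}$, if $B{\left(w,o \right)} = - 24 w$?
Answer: $- \frac{191292101}{270} \approx -7.0849 \cdot 10^{5}$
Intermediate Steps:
$- \frac{90692}{B{\left(90,b \right)} \frac{1}{28487 - 45361}} = - \frac{90692}{\left(-24\right) 90 \frac{1}{28487 - 45361}} = - \frac{90692}{\left(-2160\right) \frac{1}{28487 - 45361}} = - \frac{90692}{\left(-2160\right) \frac{1}{-16874}} = - \frac{90692}{\left(-2160\right) \left(- \frac{1}{16874}\right)} = - \frac{90692}{\frac{1080}{8437}} = \left(-90692\right) \frac{8437}{1080} = - \frac{191292101}{270}$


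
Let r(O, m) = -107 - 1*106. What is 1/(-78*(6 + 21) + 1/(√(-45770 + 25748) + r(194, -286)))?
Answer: -137713659/290025414433 + I*√20022/290025414433 ≈ -0.00047483 + 4.8789e-10*I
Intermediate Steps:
r(O, m) = -213 (r(O, m) = -107 - 106 = -213)
1/(-78*(6 + 21) + 1/(√(-45770 + 25748) + r(194, -286))) = 1/(-78*(6 + 21) + 1/(√(-45770 + 25748) - 213)) = 1/(-78*27 + 1/(√(-20022) - 213)) = 1/(-2106 + 1/(I*√20022 - 213)) = 1/(-2106 + 1/(-213 + I*√20022))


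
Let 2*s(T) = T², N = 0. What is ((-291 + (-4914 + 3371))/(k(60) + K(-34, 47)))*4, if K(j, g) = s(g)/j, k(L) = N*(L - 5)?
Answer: 498848/2209 ≈ 225.83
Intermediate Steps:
s(T) = T²/2
k(L) = 0 (k(L) = 0*(L - 5) = 0*(-5 + L) = 0)
K(j, g) = g²/(2*j) (K(j, g) = (g²/2)/j = g²/(2*j))
((-291 + (-4914 + 3371))/(k(60) + K(-34, 47)))*4 = ((-291 + (-4914 + 3371))/(0 + (½)*47²/(-34)))*4 = ((-291 - 1543)/(0 + (½)*2209*(-1/34)))*4 = -1834/(0 - 2209/68)*4 = -1834/(-2209/68)*4 = -1834*(-68/2209)*4 = (124712/2209)*4 = 498848/2209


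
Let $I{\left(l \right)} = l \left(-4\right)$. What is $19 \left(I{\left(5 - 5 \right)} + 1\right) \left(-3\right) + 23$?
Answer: $-34$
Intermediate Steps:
$I{\left(l \right)} = - 4 l$
$19 \left(I{\left(5 - 5 \right)} + 1\right) \left(-3\right) + 23 = 19 \left(- 4 \left(5 - 5\right) + 1\right) \left(-3\right) + 23 = 19 \left(\left(-4\right) 0 + 1\right) \left(-3\right) + 23 = 19 \left(0 + 1\right) \left(-3\right) + 23 = 19 \cdot 1 \left(-3\right) + 23 = 19 \left(-3\right) + 23 = -57 + 23 = -34$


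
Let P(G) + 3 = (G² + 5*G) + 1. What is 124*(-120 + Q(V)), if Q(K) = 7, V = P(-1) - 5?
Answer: -14012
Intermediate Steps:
P(G) = -2 + G² + 5*G (P(G) = -3 + ((G² + 5*G) + 1) = -3 + (1 + G² + 5*G) = -2 + G² + 5*G)
V = -11 (V = (-2 + (-1)² + 5*(-1)) - 5 = (-2 + 1 - 5) - 5 = -6 - 5 = -11)
124*(-120 + Q(V)) = 124*(-120 + 7) = 124*(-113) = -14012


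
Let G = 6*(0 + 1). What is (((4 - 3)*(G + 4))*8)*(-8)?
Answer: -640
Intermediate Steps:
G = 6 (G = 6*1 = 6)
(((4 - 3)*(G + 4))*8)*(-8) = (((4 - 3)*(6 + 4))*8)*(-8) = ((1*10)*8)*(-8) = (10*8)*(-8) = 80*(-8) = -640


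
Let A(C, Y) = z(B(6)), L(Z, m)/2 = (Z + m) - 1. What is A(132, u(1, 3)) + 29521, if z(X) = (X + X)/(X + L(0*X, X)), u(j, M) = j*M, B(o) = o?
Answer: 118087/4 ≈ 29522.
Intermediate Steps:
L(Z, m) = -2 + 2*Z + 2*m (L(Z, m) = 2*((Z + m) - 1) = 2*(-1 + Z + m) = -2 + 2*Z + 2*m)
u(j, M) = M*j
z(X) = 2*X/(-2 + 3*X) (z(X) = (X + X)/(X + (-2 + 2*(0*X) + 2*X)) = (2*X)/(X + (-2 + 2*0 + 2*X)) = (2*X)/(X + (-2 + 0 + 2*X)) = (2*X)/(X + (-2 + 2*X)) = (2*X)/(-2 + 3*X) = 2*X/(-2 + 3*X))
A(C, Y) = ¾ (A(C, Y) = 2*6/(-2 + 3*6) = 2*6/(-2 + 18) = 2*6/16 = 2*6*(1/16) = ¾)
A(132, u(1, 3)) + 29521 = ¾ + 29521 = 118087/4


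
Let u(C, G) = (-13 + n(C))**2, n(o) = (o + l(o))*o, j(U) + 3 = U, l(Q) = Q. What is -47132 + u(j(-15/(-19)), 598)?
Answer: -6140932147/130321 ≈ -47122.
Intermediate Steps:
j(U) = -3 + U
n(o) = 2*o**2 (n(o) = (o + o)*o = (2*o)*o = 2*o**2)
u(C, G) = (-13 + 2*C**2)**2
-47132 + u(j(-15/(-19)), 598) = -47132 + (-13 + 2*(-3 - 15/(-19))**2)**2 = -47132 + (-13 + 2*(-3 - 15*(-1/19))**2)**2 = -47132 + (-13 + 2*(-3 + 15/19)**2)**2 = -47132 + (-13 + 2*(-42/19)**2)**2 = -47132 + (-13 + 2*(1764/361))**2 = -47132 + (-13 + 3528/361)**2 = -47132 + (-1165/361)**2 = -47132 + 1357225/130321 = -6140932147/130321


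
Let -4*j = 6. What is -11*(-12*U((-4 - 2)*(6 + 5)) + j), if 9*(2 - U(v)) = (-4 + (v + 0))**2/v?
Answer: 24649/18 ≈ 1369.4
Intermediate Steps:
j = -3/2 (j = -1/4*6 = -3/2 ≈ -1.5000)
U(v) = 2 - (-4 + v)**2/(9*v) (U(v) = 2 - (-4 + (v + 0))**2/(9*v) = 2 - (-4 + v)**2/(9*v))
-11*(-12*U((-4 - 2)*(6 + 5)) + j) = -11*(-12*(2 - (-4 + (-4 - 2)*(6 + 5))**2/(9*((-4 - 2)*(6 + 5)))) - 3/2) = -11*(-12*(2 - (-4 - 6*11)**2/(9*((-6*11)))) - 3/2) = -11*(-12*(2 - 1/9*(-4 - 66)**2/(-66)) - 3/2) = -11*(-12*(2 - 1/9*(-1/66)*(-70)**2) - 3/2) = -11*(-12*(2 - 1/9*(-1/66)*4900) - 3/2) = -11*(-12*(2 + 2450/297) - 3/2) = -11*(-12*3044/297 - 3/2) = -11*(-12176/99 - 3/2) = -11*(-24649/198) = 24649/18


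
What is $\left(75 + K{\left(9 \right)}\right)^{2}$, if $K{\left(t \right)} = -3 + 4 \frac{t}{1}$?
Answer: $11664$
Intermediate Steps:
$K{\left(t \right)} = -3 + 4 t$ ($K{\left(t \right)} = -3 + 4 t 1 = -3 + 4 t$)
$\left(75 + K{\left(9 \right)}\right)^{2} = \left(75 + \left(-3 + 4 \cdot 9\right)\right)^{2} = \left(75 + \left(-3 + 36\right)\right)^{2} = \left(75 + 33\right)^{2} = 108^{2} = 11664$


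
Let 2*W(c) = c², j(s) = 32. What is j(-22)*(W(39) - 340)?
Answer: 13456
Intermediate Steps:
W(c) = c²/2
j(-22)*(W(39) - 340) = 32*((½)*39² - 340) = 32*((½)*1521 - 340) = 32*(1521/2 - 340) = 32*(841/2) = 13456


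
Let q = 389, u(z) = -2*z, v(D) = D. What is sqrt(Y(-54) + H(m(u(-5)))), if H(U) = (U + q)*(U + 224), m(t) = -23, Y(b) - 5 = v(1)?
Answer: 2*sqrt(18393) ≈ 271.24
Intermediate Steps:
Y(b) = 6 (Y(b) = 5 + 1 = 6)
H(U) = (224 + U)*(389 + U) (H(U) = (U + 389)*(U + 224) = (389 + U)*(224 + U) = (224 + U)*(389 + U))
sqrt(Y(-54) + H(m(u(-5)))) = sqrt(6 + (87136 + (-23)**2 + 613*(-23))) = sqrt(6 + (87136 + 529 - 14099)) = sqrt(6 + 73566) = sqrt(73572) = 2*sqrt(18393)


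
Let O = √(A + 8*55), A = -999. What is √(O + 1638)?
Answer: √(1638 + I*√559) ≈ 40.473 + 0.2921*I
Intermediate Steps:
O = I*√559 (O = √(-999 + 8*55) = √(-999 + 440) = √(-559) = I*√559 ≈ 23.643*I)
√(O + 1638) = √(I*√559 + 1638) = √(1638 + I*√559)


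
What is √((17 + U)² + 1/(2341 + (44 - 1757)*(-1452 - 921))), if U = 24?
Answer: √27808527398099390/4067290 ≈ 41.000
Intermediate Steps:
√((17 + U)² + 1/(2341 + (44 - 1757)*(-1452 - 921))) = √((17 + 24)² + 1/(2341 + (44 - 1757)*(-1452 - 921))) = √(41² + 1/(2341 - 1713*(-2373))) = √(1681 + 1/(2341 + 4064949)) = √(1681 + 1/4067290) = √(6837114491/4067290) = √27808527398099390/4067290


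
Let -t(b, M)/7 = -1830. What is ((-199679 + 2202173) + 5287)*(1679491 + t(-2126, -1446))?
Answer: 3397769794081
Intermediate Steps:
t(b, M) = 12810 (t(b, M) = -7*(-1830) = 12810)
((-199679 + 2202173) + 5287)*(1679491 + t(-2126, -1446)) = ((-199679 + 2202173) + 5287)*(1679491 + 12810) = (2002494 + 5287)*1692301 = 2007781*1692301 = 3397769794081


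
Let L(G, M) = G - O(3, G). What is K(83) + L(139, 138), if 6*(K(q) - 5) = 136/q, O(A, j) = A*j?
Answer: -67909/249 ≈ -272.73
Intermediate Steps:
K(q) = 5 + 68/(3*q) (K(q) = 5 + (136/q)/6 = 5 + 68/(3*q))
L(G, M) = -2*G (L(G, M) = G - 3*G = -2*G)
K(83) + L(139, 138) = (5 + (68/3)/83) - 2*139 = (5 + (68/3)*(1/83)) - 278 = (5 + 68/249) - 278 = 1313/249 - 278 = -67909/249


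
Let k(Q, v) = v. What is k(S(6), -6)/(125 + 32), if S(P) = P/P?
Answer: -6/157 ≈ -0.038217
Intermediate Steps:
S(P) = 1
k(S(6), -6)/(125 + 32) = -6/(125 + 32) = -6/157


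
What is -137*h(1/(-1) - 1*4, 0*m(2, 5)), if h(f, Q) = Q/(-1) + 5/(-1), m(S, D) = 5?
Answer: 685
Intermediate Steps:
h(f, Q) = -5 - Q (h(f, Q) = Q*(-1) + 5*(-1) = -Q - 5 = -5 - Q)
-137*h(1/(-1) - 1*4, 0*m(2, 5)) = -137*(-5 - 0*5) = -137*(-5 - 1*0) = -137*(-5 + 0) = -137*(-5) = 685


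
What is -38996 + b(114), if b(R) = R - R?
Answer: -38996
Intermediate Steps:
b(R) = 0
-38996 + b(114) = -38996 + 0 = -38996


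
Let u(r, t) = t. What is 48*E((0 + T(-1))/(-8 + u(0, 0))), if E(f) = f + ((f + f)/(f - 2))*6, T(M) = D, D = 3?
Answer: 1386/19 ≈ 72.947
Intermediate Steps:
T(M) = 3
E(f) = f + 12*f/(-2 + f) (E(f) = f + ((2*f)/(-2 + f))*6 = f + (2*f/(-2 + f))*6 = f + 12*f/(-2 + f))
48*E((0 + T(-1))/(-8 + u(0, 0))) = 48*(((0 + 3)/(-8 + 0))*(10 + (0 + 3)/(-8 + 0))/(-2 + (0 + 3)/(-8 + 0))) = 48*((3/(-8))*(10 + 3/(-8))/(-2 + 3/(-8))) = 48*((3*(-⅛))*(10 + 3*(-⅛))/(-2 + 3*(-⅛))) = 48*(-3*(10 - 3/8)/(8*(-2 - 3/8))) = 48*(-3/8*77/8/(-19/8)) = 48*(-3/8*(-8/19)*77/8) = 48*(231/152) = 1386/19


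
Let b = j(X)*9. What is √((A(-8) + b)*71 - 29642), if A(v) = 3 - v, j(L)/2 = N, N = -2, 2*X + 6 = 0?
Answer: I*√31417 ≈ 177.25*I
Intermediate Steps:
X = -3 (X = -3 + (½)*0 = -3 + 0 = -3)
j(L) = -4 (j(L) = 2*(-2) = -4)
b = -36 (b = -4*9 = -36)
√((A(-8) + b)*71 - 29642) = √(((3 - 1*(-8)) - 36)*71 - 29642) = √(((3 + 8) - 36)*71 - 29642) = √((11 - 36)*71 - 29642) = √(-25*71 - 29642) = √(-1775 - 29642) = √(-31417) = I*√31417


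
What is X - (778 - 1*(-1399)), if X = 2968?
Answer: 791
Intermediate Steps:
X - (778 - 1*(-1399)) = 2968 - (778 - 1*(-1399)) = 2968 - (778 + 1399) = 2968 - 1*2177 = 2968 - 2177 = 791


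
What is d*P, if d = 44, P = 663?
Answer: 29172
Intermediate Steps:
d*P = 44*663 = 29172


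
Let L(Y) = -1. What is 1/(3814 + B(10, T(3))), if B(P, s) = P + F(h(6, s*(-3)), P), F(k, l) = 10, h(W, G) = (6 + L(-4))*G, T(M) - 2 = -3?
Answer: 1/3834 ≈ 0.00026082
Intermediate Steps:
T(M) = -1 (T(M) = 2 - 3 = -1)
h(W, G) = 5*G (h(W, G) = (6 - 1)*G = 5*G)
B(P, s) = 10 + P (B(P, s) = P + 10 = 10 + P)
1/(3814 + B(10, T(3))) = 1/(3814 + (10 + 10)) = 1/(3814 + 20) = 1/3834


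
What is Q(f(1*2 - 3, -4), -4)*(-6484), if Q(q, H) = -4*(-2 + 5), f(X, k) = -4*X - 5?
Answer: 77808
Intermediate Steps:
f(X, k) = -5 - 4*X
Q(q, H) = -12 (Q(q, H) = -4*3 = -12)
Q(f(1*2 - 3, -4), -4)*(-6484) = -12*(-6484) = 77808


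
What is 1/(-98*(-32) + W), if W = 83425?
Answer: 1/86561 ≈ 1.1553e-5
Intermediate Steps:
1/(-98*(-32) + W) = 1/(-98*(-32) + 83425) = 1/(3136 + 83425) = 1/86561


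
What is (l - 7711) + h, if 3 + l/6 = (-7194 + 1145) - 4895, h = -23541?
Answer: -96934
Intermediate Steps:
l = -65682 (l = -18 + 6*((-7194 + 1145) - 4895) = -18 + 6*(-6049 - 4895) = -18 + 6*(-10944) = -18 - 65664 = -65682)
(l - 7711) + h = (-65682 - 7711) - 23541 = -73393 - 23541 = -96934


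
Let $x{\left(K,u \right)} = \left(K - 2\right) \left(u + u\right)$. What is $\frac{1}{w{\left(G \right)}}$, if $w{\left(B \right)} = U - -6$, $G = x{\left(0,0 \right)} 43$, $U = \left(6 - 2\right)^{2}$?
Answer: $\frac{1}{22} \approx 0.045455$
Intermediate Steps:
$U = 16$ ($U = 4^{2} = 16$)
$x{\left(K,u \right)} = 2 u \left(-2 + K\right)$ ($x{\left(K,u \right)} = \left(-2 + K\right) 2 u = 2 u \left(-2 + K\right)$)
$G = 0$ ($G = 2 \cdot 0 \left(-2 + 0\right) 43 = 2 \cdot 0 \left(-2\right) 43 = 0 \cdot 43 = 0$)
$w{\left(B \right)} = 22$ ($w{\left(B \right)} = 16 - -6 = 16 + 6 = 22$)
$\frac{1}{w{\left(G \right)}} = \frac{1}{22}$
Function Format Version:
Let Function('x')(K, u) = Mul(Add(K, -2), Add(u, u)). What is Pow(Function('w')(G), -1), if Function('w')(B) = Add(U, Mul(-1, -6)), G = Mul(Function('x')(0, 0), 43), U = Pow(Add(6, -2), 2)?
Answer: Rational(1, 22) ≈ 0.045455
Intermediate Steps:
U = 16 (U = Pow(4, 2) = 16)
Function('x')(K, u) = Mul(2, u, Add(-2, K)) (Function('x')(K, u) = Mul(Add(-2, K), Mul(2, u)) = Mul(2, u, Add(-2, K)))
G = 0 (G = Mul(Mul(2, 0, Add(-2, 0)), 43) = Mul(Mul(2, 0, -2), 43) = Mul(0, 43) = 0)
Function('w')(B) = 22 (Function('w')(B) = Add(16, Mul(-1, -6)) = Add(16, 6) = 22)
Pow(Function('w')(G), -1) = Pow(22, -1) = Rational(1, 22)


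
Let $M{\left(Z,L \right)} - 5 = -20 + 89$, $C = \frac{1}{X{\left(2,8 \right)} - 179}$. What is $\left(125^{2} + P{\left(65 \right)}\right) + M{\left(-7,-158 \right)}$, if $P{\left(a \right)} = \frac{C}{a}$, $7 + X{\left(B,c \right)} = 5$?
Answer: $\frac{184698734}{11765} \approx 15699.0$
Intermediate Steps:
$X{\left(B,c \right)} = -2$ ($X{\left(B,c \right)} = -7 + 5 = -2$)
$C = - \frac{1}{181}$ ($C = \frac{1}{-2 - 179} = \frac{1}{-181} = - \frac{1}{181} \approx -0.0055249$)
$M{\left(Z,L \right)} = 74$ ($M{\left(Z,L \right)} = 5 + \left(-20 + 89\right) = 5 + 69 = 74$)
$P{\left(a \right)} = - \frac{1}{181 a}$
$\left(125^{2} + P{\left(65 \right)}\right) + M{\left(-7,-158 \right)} = \left(125^{2} - \frac{1}{181 \cdot 65}\right) + 74 = \left(15625 - \frac{1}{11765}\right) + 74 = \frac{183828124}{11765} + 74 = \frac{184698734}{11765}$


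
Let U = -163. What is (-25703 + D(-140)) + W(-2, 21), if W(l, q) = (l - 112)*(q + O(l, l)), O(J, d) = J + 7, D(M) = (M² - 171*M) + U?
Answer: 14710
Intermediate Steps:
D(M) = -163 + M² - 171*M (D(M) = (M² - 171*M) - 163 = -163 + M² - 171*M)
O(J, d) = 7 + J
W(l, q) = (-112 + l)*(7 + l + q) (W(l, q) = (l - 112)*(q + (7 + l)) = (-112 + l)*(7 + l + q))
(-25703 + D(-140)) + W(-2, 21) = (-25703 + (-163 + (-140)² - 171*(-140))) + (-784 + (-2)² - 112*21 - 105*(-2) - 2*21) = (-25703 + (-163 + 19600 + 23940)) + (-784 + 4 - 2352 + 210 - 42) = (-25703 + 43377) - 2964 = 17674 - 2964 = 14710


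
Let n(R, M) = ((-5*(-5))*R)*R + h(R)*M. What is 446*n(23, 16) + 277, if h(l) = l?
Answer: 6062755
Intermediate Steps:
n(R, M) = 25*R**2 + M*R (n(R, M) = ((-5*(-5))*R)*R + R*M = (25*R)*R + M*R = 25*R**2 + M*R)
446*n(23, 16) + 277 = 446*(23*(16 + 25*23)) + 277 = 446*(23*(16 + 575)) + 277 = 446*(23*591) + 277 = 446*13593 + 277 = 6062478 + 277 = 6062755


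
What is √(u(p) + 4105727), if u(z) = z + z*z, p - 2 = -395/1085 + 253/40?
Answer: √309340700669681/8680 ≈ 2026.3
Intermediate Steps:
p = 69101/8680 (p = 2 + (-395/1085 + 253/40) = 2 + (-395*1/1085 + 253*(1/40)) = 2 + (-79/217 + 253/40) = 2 + 51741/8680 = 69101/8680 ≈ 7.9609)
u(z) = z + z²
√(u(p) + 4105727) = √(69101*(1 + 69101/8680)/8680 + 4105727) = √((69101/8680)*(77781/8680) + 4105727) = √(5374744881/75342400 + 4105727) = √(309340700669681/75342400) = √309340700669681/8680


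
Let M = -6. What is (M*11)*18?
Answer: -1188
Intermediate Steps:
(M*11)*18 = -6*11*18 = -66*18 = -1188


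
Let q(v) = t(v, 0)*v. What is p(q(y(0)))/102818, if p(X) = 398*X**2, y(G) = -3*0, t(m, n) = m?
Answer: 0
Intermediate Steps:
y(G) = 0
q(v) = v**2 (q(v) = v*v = v**2)
p(q(y(0)))/102818 = (398*(0**2)**2)/102818 = (398*0**2)*(1/102818) = (398*0)*(1/102818) = 0*(1/102818) = 0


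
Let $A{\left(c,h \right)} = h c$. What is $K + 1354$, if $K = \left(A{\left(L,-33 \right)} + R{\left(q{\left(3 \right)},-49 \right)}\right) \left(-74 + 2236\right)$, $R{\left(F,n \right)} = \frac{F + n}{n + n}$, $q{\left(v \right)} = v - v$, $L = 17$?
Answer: $-1210447$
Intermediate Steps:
$A{\left(c,h \right)} = c h$
$q{\left(v \right)} = 0$
$R{\left(F,n \right)} = \frac{F + n}{2 n}$
$K = -1211801$ ($K = \left(17 \left(-33\right) + \frac{0 - 49}{2 \left(-49\right)}\right) \left(-74 + 2236\right) = \left(-561 + \frac{1}{2} \left(- \frac{1}{49}\right) \left(-49\right)\right) 2162 = \left(-561 + \frac{1}{2}\right) 2162 = \left(- \frac{1121}{2}\right) 2162 = -1211801$)
$K + 1354 = -1211801 + 1354 = -1210447$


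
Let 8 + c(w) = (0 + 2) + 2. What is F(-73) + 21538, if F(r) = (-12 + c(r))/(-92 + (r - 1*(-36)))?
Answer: 2778418/129 ≈ 21538.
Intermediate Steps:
c(w) = -4 (c(w) = -8 + ((0 + 2) + 2) = -8 + (2 + 2) = -8 + 4 = -4)
F(r) = -16/(-56 + r) (F(r) = (-12 - 4)/(-92 + (r - 1*(-36))) = -16/(-92 + (r + 36)) = -16/(-92 + (36 + r)) = -16/(-56 + r))
F(-73) + 21538 = -16/(-56 - 73) + 21538 = -16/(-129) + 21538 = -16*(-1/129) + 21538 = 16/129 + 21538 = 2778418/129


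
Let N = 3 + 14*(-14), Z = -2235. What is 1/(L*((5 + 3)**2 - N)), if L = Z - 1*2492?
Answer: -1/1214839 ≈ -8.2315e-7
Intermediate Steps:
L = -4727 (L = -2235 - 1*2492 = -2235 - 2492 = -4727)
N = -193 (N = 3 - 196 = -193)
1/(L*((5 + 3)**2 - N)) = 1/(-4727*((5 + 3)**2 - 1*(-193))) = 1/(-4727*(8**2 + 193)) = 1/(-4727*(64 + 193)) = 1/(-4727*257) = 1/(-1214839) = -1/1214839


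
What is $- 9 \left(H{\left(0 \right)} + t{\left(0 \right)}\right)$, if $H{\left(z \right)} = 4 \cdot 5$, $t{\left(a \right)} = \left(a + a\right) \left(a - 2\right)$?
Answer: $-180$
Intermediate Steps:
$t{\left(a \right)} = 2 a \left(-2 + a\right)$
$H{\left(z \right)} = 20$
$- 9 \left(H{\left(0 \right)} + t{\left(0 \right)}\right) = - 9 \left(20 + 2 \cdot 0 \left(-2 + 0\right)\right) = - 9 \left(20 + 2 \cdot 0 \left(-2\right)\right) = - 9 \left(20 + 0\right) = \left(-9\right) 20 = -180$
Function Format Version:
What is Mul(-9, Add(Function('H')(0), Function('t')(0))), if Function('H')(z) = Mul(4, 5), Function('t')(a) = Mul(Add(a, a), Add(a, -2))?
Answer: -180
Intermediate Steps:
Function('t')(a) = Mul(2, a, Add(-2, a)) (Function('t')(a) = Mul(Mul(2, a), Add(-2, a)) = Mul(2, a, Add(-2, a)))
Function('H')(z) = 20
Mul(-9, Add(Function('H')(0), Function('t')(0))) = Mul(-9, Add(20, Mul(2, 0, Add(-2, 0)))) = Mul(-9, Add(20, Mul(2, 0, -2))) = Mul(-9, Add(20, 0)) = Mul(-9, 20) = -180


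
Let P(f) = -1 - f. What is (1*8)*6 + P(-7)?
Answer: 54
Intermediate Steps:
(1*8)*6 + P(-7) = (1*8)*6 + (-1 - 1*(-7)) = 8*6 + (-1 + 7) = 48 + 6 = 54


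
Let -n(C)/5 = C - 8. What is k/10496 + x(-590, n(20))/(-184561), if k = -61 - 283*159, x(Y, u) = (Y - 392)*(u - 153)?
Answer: -5255677937/968576128 ≈ -5.4262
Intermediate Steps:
n(C) = 40 - 5*C (n(C) = -5*(C - 8) = -5*(-8 + C) = 40 - 5*C)
x(Y, u) = (-392 + Y)*(-153 + u)
k = -45058 (k = -61 - 44997 = -45058)
k/10496 + x(-590, n(20))/(-184561) = -45058/10496 + (59976 - 392*(40 - 5*20) - 153*(-590) - 590*(40 - 5*20))/(-184561) = -45058*1/10496 + (59976 - 392*(40 - 100) + 90270 - 590*(40 - 100))*(-1/184561) = -22529/5248 + (59976 - 392*(-60) + 90270 - 590*(-60))*(-1/184561) = -22529/5248 + (59976 + 23520 + 90270 + 35400)*(-1/184561) = -22529/5248 + 209166*(-1/184561) = -22529/5248 - 209166/184561 = -5255677937/968576128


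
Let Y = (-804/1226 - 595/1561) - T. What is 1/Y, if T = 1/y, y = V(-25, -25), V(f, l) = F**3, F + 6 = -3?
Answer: -99653571/103199780 ≈ -0.96564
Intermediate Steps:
F = -9 (F = -6 - 3 = -9)
V(f, l) = -729 (V(f, l) = (-9)**3 = -729)
y = -729
T = -1/729 (T = 1/(-729) = -1/729 ≈ -0.0013717)
Y = -103199780/99653571 (Y = (-804/1226 - 595/1561) - 1*(-1/729) = (-804*1/1226 - 595*1/1561) + 1/729 = (-402/613 - 85/223) + 1/729 = -141751/136699 + 1/729 = -103199780/99653571 ≈ -1.0356)
1/Y = 1/(-103199780/99653571) = -99653571/103199780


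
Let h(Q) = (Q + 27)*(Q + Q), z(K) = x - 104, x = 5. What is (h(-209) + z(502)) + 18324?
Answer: 94301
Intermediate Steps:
z(K) = -99 (z(K) = 5 - 104 = -99)
h(Q) = 2*Q*(27 + Q) (h(Q) = (27 + Q)*(2*Q) = 2*Q*(27 + Q))
(h(-209) + z(502)) + 18324 = (2*(-209)*(27 - 209) - 99) + 18324 = (2*(-209)*(-182) - 99) + 18324 = (76076 - 99) + 18324 = 75977 + 18324 = 94301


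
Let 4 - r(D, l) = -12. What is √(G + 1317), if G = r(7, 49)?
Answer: √1333 ≈ 36.510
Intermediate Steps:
r(D, l) = 16 (r(D, l) = 4 - 1*(-12) = 4 + 12 = 16)
G = 16
√(G + 1317) = √(16 + 1317) = √1333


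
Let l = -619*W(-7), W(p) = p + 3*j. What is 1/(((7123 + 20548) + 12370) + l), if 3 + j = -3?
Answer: 1/55516 ≈ 1.8013e-5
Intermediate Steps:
j = -6 (j = -3 - 3 = -6)
W(p) = -18 + p (W(p) = p + 3*(-6) = p - 18 = -18 + p)
l = 15475 (l = -619*(-18 - 7) = -619*(-25) = 15475)
1/(((7123 + 20548) + 12370) + l) = 1/(((7123 + 20548) + 12370) + 15475) = 1/((27671 + 12370) + 15475) = 1/(40041 + 15475) = 1/55516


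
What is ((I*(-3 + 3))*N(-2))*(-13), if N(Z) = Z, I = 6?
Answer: 0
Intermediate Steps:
((I*(-3 + 3))*N(-2))*(-13) = ((6*(-3 + 3))*(-2))*(-13) = ((6*0)*(-2))*(-13) = (0*(-2))*(-13) = 0*(-13) = 0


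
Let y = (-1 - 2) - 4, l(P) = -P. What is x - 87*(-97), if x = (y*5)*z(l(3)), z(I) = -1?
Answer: 8474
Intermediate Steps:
y = -7 (y = -3 - 4 = -7)
x = 35 (x = -7*5*(-1) = -35*(-1) = 35)
x - 87*(-97) = 35 - 87*(-97) = 35 + 8439 = 8474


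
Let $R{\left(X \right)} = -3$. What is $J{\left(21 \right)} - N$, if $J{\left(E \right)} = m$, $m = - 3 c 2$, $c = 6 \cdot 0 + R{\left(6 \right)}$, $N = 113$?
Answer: $-95$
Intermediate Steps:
$c = -3$ ($c = 6 \cdot 0 - 3 = 0 - 3 = -3$)
$m = 18$ ($m = \left(-3\right) \left(-3\right) 2 = 9 \cdot 2 = 18$)
$J{\left(E \right)} = 18$
$J{\left(21 \right)} - N = 18 - 113 = -95$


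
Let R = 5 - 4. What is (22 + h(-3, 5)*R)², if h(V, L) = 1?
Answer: 529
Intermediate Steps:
R = 1
(22 + h(-3, 5)*R)² = (22 + 1*1)² = (22 + 1)² = 23² = 529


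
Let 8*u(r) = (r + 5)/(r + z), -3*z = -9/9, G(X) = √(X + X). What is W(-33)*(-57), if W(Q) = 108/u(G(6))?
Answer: 508896/13 - 459648*√3/13 ≈ -22095.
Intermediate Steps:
G(X) = √2*√X (G(X) = √(2*X) = √2*√X)
z = ⅓ (z = -(-3)/9 = -⅓*(-1) = ⅓ ≈ 0.33333)
u(r) = (5 + r)/(8*(⅓ + r)) (u(r) = ((r + 5)/(r + ⅓))/8 = ((5 + r)/(⅓ + r))/8 = (5 + r)/(8*(⅓ + r)))
W(Q) = 288*(1 + 6*√3)/(5 + 2*√3) (W(Q) = 108/((3*(5 + √2*√6)/(8*(1 + 3*(√2*√6))))) = 108/((3*(5 + 2*√3)/(8*(1 + 3*(2*√3))))) = 108/((3*(5 + 2*√3)/(8*(1 + 6*√3)))) = 108*(8*(1 + 6*√3)/(3*(5 + 2*√3))) = 288*(1 + 6*√3)/(5 + 2*√3))
W(-33)*(-57) = (-8928/13 + 8064*√3/13)*(-57) = 508896/13 - 459648*√3/13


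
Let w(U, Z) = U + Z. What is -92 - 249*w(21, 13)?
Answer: -8558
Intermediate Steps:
-92 - 249*w(21, 13) = -92 - 249*(21 + 13) = -92 - 249*34 = -92 - 8466 = -8558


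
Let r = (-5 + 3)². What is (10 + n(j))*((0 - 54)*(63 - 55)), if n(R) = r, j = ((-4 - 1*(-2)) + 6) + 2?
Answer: -6048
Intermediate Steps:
r = 4 (r = (-2)² = 4)
j = 6 (j = ((-4 + 2) + 6) + 2 = (-2 + 6) + 2 = 4 + 2 = 6)
n(R) = 4
(10 + n(j))*((0 - 54)*(63 - 55)) = (10 + 4)*((0 - 54)*(63 - 55)) = 14*(-54*8) = 14*(-432) = -6048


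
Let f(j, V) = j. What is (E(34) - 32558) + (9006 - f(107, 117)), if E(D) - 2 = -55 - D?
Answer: -23746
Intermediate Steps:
E(D) = -53 - D (E(D) = 2 + (-55 - D) = -53 - D)
(E(34) - 32558) + (9006 - f(107, 117)) = ((-53 - 1*34) - 32558) + (9006 - 1*107) = ((-53 - 34) - 32558) + (9006 - 107) = (-87 - 32558) + 8899 = -32645 + 8899 = -23746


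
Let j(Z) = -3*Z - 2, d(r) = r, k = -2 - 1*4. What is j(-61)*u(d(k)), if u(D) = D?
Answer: -1086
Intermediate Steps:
k = -6 (k = -2 - 4 = -6)
j(Z) = -2 - 3*Z
j(-61)*u(d(k)) = (-2 - 3*(-61))*(-6) = (-2 + 183)*(-6) = 181*(-6) = -1086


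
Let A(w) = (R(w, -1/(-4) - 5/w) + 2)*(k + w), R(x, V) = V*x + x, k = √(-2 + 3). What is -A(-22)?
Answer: -1281/2 ≈ -640.50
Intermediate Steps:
k = 1 (k = √1 = 1)
R(x, V) = x + V*x
A(w) = (1 + w)*(2 + w*(5/4 - 5/w)) (A(w) = (w*(1 + (-1/(-4) - 5/w)) + 2)*(1 + w) = (w*(1 + (-1*(-¼) - 5/w)) + 2)*(1 + w) = (w*(1 + (¼ - 5/w)) + 2)*(1 + w) = (w*(5/4 - 5/w) + 2)*(1 + w) = (2 + w*(5/4 - 5/w))*(1 + w) = (1 + w)*(2 + w*(5/4 - 5/w)))
-A(-22) = -(-3 - 7/4*(-22) + (5/4)*(-22)²) = -(-3 + 77/2 + (5/4)*484) = -(-3 + 77/2 + 605) = -1*1281/2 = -1281/2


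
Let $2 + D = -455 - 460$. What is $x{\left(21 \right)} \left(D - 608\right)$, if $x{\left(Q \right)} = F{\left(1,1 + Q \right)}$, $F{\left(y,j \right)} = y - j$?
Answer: $32025$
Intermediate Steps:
$x{\left(Q \right)} = - Q$ ($x{\left(Q \right)} = 1 - \left(1 + Q\right) = - Q$)
$D = -917$ ($D = -2 - 915 = -917$)
$x{\left(21 \right)} \left(D - 608\right) = \left(-1\right) 21 \left(-917 - 608\right) = \left(-21\right) \left(-1525\right) = 32025$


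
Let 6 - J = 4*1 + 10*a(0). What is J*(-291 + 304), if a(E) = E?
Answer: 26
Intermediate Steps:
J = 2 (J = 6 - (4*1 + 10*0) = 6 - (4 + 0) = 6 - 1*4 = 6 - 4 = 2)
J*(-291 + 304) = 2*(-291 + 304) = 2*13 = 26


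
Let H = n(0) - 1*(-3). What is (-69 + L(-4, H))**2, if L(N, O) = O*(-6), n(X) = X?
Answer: 7569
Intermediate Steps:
H = 3 (H = 0 - 1*(-3) = 0 + 3 = 3)
L(N, O) = -6*O
(-69 + L(-4, H))**2 = (-69 - 6*3)**2 = (-69 - 18)**2 = (-87)**2 = 7569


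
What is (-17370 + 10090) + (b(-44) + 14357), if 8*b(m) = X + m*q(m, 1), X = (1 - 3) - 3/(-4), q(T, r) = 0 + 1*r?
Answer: 226283/32 ≈ 7071.3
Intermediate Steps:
q(T, r) = r (q(T, r) = 0 + r = r)
X = -5/4 (X = -2 - 3*(-¼) = -2 + ¾ = -5/4 ≈ -1.2500)
b(m) = -5/32 + m/8 (b(m) = (-5/4 + m*1)/8 = (-5/4 + m)/8 = -5/32 + m/8)
(-17370 + 10090) + (b(-44) + 14357) = (-17370 + 10090) + ((-5/32 + (⅛)*(-44)) + 14357) = -7280 + ((-5/32 - 11/2) + 14357) = -7280 + (-181/32 + 14357) = -7280 + 459243/32 = 226283/32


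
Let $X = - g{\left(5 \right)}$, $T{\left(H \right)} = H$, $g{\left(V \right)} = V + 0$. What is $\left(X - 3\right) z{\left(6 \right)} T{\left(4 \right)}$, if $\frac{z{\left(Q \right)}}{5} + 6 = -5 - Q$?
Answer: $2720$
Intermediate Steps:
$g{\left(V \right)} = V$
$X = -5$ ($X = \left(-1\right) 5 = -5$)
$z{\left(Q \right)} = -55 - 5 Q$ ($z{\left(Q \right)} = -30 + 5 \left(-5 - Q\right) = -30 - \left(25 + 5 Q\right) = -55 - 5 Q$)
$\left(X - 3\right) z{\left(6 \right)} T{\left(4 \right)} = \left(-5 - 3\right) \left(-55 - 30\right) 4 = - 8 \left(-55 - 30\right) 4 = \left(-8\right) \left(-85\right) 4 = 680 \cdot 4 = 2720$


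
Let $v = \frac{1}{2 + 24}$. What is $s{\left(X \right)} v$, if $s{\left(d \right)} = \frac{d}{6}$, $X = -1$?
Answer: $- \frac{1}{156} \approx -0.0064103$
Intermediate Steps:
$s{\left(d \right)} = \frac{d}{6}$ ($s{\left(d \right)} = d \frac{1}{6} = \frac{d}{6}$)
$v = \frac{1}{26} \approx 0.038462$
$s{\left(X \right)} v = \frac{1}{6} \left(-1\right) \frac{1}{26} = \left(- \frac{1}{6}\right) \frac{1}{26} = - \frac{1}{156}$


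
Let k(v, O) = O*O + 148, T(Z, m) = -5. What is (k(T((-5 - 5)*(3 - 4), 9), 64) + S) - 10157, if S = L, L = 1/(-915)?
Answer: -5410396/915 ≈ -5913.0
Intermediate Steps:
k(v, O) = 148 + O² (k(v, O) = O² + 148 = 148 + O²)
L = -1/915 ≈ -0.0010929
S = -1/915 ≈ -0.0010929
(k(T((-5 - 5)*(3 - 4), 9), 64) + S) - 10157 = ((148 + 64²) - 1/915) - 10157 = ((148 + 4096) - 1/915) - 10157 = (4244 - 1/915) - 10157 = 3883259/915 - 10157 = -5410396/915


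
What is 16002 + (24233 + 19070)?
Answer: 59305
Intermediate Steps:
16002 + (24233 + 19070) = 16002 + 43303 = 59305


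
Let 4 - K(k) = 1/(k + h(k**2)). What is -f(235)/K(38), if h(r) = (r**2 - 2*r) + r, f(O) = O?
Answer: -489676550/8334919 ≈ -58.750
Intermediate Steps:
h(r) = r**2 - r
K(k) = 4 - 1/(k + k**2*(-1 + k**2))
-f(235)/K(38) = -235/((-1 - 4*38**2 + 4*38 + 4*38**4)/(38*(1 + 38**3 - 1*38))) = -235/((-1 - 4*1444 + 152 + 4*2085136)/(38*(1 + 54872 - 38))) = -235/((1/38)*(-1 - 5776 + 152 + 8340544)/54835) = -235/((1/38)*(1/54835)*8334919) = -235/8334919/2083730 = -235*2083730/8334919 = -1*489676550/8334919 = -489676550/8334919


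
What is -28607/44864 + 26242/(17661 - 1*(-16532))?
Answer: 199161937/1534034752 ≈ 0.12983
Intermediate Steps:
-28607/44864 + 26242/(17661 - 1*(-16532)) = -28607*1/44864 + 26242/(17661 + 16532) = -28607/44864 + 26242/34193 = 199161937/1534034752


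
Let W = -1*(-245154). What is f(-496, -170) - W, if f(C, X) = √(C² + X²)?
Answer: -245154 + 2*√68729 ≈ -2.4463e+5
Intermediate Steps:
W = 245154
f(-496, -170) - W = √((-496)² + (-170)²) - 1*245154 = √(246016 + 28900) - 245154 = √274916 - 245154 = 2*√68729 - 245154 = -245154 + 2*√68729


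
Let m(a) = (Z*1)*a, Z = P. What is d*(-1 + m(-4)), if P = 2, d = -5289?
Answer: 47601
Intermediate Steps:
Z = 2
m(a) = 2*a (m(a) = (2*1)*a = 2*a)
d*(-1 + m(-4)) = -5289*(-1 + 2*(-4)) = -5289*(-1 - 8) = -5289*(-9) = 47601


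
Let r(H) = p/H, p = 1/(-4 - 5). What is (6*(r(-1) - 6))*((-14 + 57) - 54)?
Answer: 1166/3 ≈ 388.67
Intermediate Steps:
p = -1/9 (p = 1/(-9) = -1/9 ≈ -0.11111)
r(H) = -1/(9*H)
(6*(r(-1) - 6))*((-14 + 57) - 54) = (6*(-1/9/(-1) - 6))*((-14 + 57) - 54) = (6*(-1/9*(-1) - 6))*(43 - 54) = (6*(1/9 - 6))*(-11) = (6*(-53/9))*(-11) = -106/3*(-11) = 1166/3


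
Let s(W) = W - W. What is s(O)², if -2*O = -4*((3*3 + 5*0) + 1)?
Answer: 0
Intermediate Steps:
O = 20 (O = -(-2)*((3*3 + 5*0) + 1) = -(-2)*((9 + 0) + 1) = -(-2)*(9 + 1) = -(-2)*10 = -½*(-40) = 20)
s(W) = 0
s(O)² = 0² = 0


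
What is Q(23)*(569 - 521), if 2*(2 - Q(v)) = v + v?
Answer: -1008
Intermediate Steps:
Q(v) = 2 - v (Q(v) = 2 - (v + v)/2 = 2 - v)
Q(23)*(569 - 521) = (2 - 1*23)*(569 - 521) = (2 - 23)*48 = -21*48 = -1008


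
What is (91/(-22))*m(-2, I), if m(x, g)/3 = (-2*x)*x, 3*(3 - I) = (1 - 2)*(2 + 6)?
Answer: 1092/11 ≈ 99.273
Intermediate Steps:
I = 17/3 (I = 3 - (1 - 2)*(2 + 6)/3 = 3 - (-1)*8/3 = 3 - ⅓*(-8) = 3 + 8/3 = 17/3 ≈ 5.6667)
m(x, g) = -6*x² (m(x, g) = 3*((-2*x)*x) = 3*(-2*x²) = -6*x²)
(91/(-22))*m(-2, I) = (91/(-22))*(-6*(-2)²) = (91*(-1/22))*(-6*4) = -91/22*(-24) = 1092/11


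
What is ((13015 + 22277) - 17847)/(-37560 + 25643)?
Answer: -17445/11917 ≈ -1.4639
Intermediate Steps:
((13015 + 22277) - 17847)/(-37560 + 25643) = (35292 - 17847)/(-11917) = 17445*(-1/11917) = -17445/11917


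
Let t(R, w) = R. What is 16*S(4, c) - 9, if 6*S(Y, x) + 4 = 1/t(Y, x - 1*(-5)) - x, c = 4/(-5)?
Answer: -253/15 ≈ -16.867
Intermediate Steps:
c = -⅘ (c = 4*(-⅕) = -⅘ ≈ -0.80000)
S(Y, x) = -⅔ - x/6 + 1/(6*Y) (S(Y, x) = -⅔ + (1/Y - x)/6 = -⅔ + (-x/6 + 1/(6*Y)) = -⅔ - x/6 + 1/(6*Y))
16*S(4, c) - 9 = 16*((⅙)*(1 - 1*4*(4 - ⅘))/4) - 9 = 16*((⅙)*(¼)*(1 - 1*4*16/5)) - 9 = 16*((⅙)*(¼)*(1 - 64/5)) - 9 = 16*((⅙)*(¼)*(-59/5)) - 9 = 16*(-59/120) - 9 = -118/15 - 9 = -253/15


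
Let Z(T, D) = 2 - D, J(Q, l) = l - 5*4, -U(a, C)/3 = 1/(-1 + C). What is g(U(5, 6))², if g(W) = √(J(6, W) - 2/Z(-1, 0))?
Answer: -108/5 ≈ -21.600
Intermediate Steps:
U(a, C) = -3/(-1 + C)
J(Q, l) = -20 + l (J(Q, l) = l - 20 = -20 + l)
g(W) = √(-21 + W) (g(W) = √((-20 + W) - 2/(2 - 1*0)) = √((-20 + W) - 2/(2 + 0)) = √((-20 + W) - 2/2) = √((-20 + W) - 2*½) = √((-20 + W) - 1) = √(-21 + W))
g(U(5, 6))² = (√(-21 - 3/(-1 + 6)))² = (√(-21 - 3/5))² = (√(-21 - 3*⅕))² = (√(-21 - ⅗))² = (√(-108/5))² = (6*I*√15/5)² = -108/5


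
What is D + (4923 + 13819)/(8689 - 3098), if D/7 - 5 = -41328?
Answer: -1617239509/5591 ≈ -2.8926e+5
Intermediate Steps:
D = -289261 (D = 35 + 7*(-41328) = 35 - 289296 = -289261)
D + (4923 + 13819)/(8689 - 3098) = -289261 + (4923 + 13819)/(8689 - 3098) = -289261 + 18742/5591 = -1617239509/5591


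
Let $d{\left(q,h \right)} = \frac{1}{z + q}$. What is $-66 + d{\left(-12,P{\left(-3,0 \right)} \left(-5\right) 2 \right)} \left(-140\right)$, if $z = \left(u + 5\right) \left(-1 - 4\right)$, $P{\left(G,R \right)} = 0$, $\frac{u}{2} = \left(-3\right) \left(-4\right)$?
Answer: $- \frac{10222}{157} \approx -65.108$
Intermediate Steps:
$u = 24$ ($u = 2 \left(\left(-3\right) \left(-4\right)\right) = 2 \cdot 12 = 24$)
$z = -145$ ($z = \left(24 + 5\right) \left(-1 - 4\right) = 29 \left(-5\right) = -145$)
$d{\left(q,h \right)} = \frac{1}{-145 + q}$
$-66 + d{\left(-12,P{\left(-3,0 \right)} \left(-5\right) 2 \right)} \left(-140\right) = -66 + \frac{1}{-145 - 12} \left(-140\right) = -66 + \frac{1}{-157} \left(-140\right) = -66 - - \frac{140}{157} = -66 + \frac{140}{157} = - \frac{10222}{157}$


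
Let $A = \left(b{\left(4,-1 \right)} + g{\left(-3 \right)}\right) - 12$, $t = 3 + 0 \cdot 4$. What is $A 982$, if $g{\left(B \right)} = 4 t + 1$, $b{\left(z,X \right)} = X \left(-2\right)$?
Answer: $2946$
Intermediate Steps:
$t = 3$ ($t = 3 + 0 = 3$)
$b{\left(z,X \right)} = - 2 X$
$g{\left(B \right)} = 13$ ($g{\left(B \right)} = 4 \cdot 3 + 1 = 12 + 1 = 13$)
$A = 3$ ($A = \left(\left(-2\right) \left(-1\right) + 13\right) - 12 = \left(2 + 13\right) - 12 = 15 - 12 = 3$)
$A 982 = 3 \cdot 982 = 2946$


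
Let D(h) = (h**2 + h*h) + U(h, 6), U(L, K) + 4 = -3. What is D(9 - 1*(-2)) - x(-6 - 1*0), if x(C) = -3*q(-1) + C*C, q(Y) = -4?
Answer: 187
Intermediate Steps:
U(L, K) = -7 (U(L, K) = -4 - 3 = -7)
D(h) = -7 + 2*h**2 (D(h) = (h**2 + h*h) - 7 = (h**2 + h**2) - 7 = 2*h**2 - 7 = -7 + 2*h**2)
x(C) = 12 + C**2 (x(C) = -3*(-4) + C*C = 12 + C**2)
D(9 - 1*(-2)) - x(-6 - 1*0) = (-7 + 2*(9 - 1*(-2))**2) - (12 + (-6 - 1*0)**2) = (-7 + 2*(9 + 2)**2) - (12 + (-6 + 0)**2) = (-7 + 2*11**2) - (12 + (-6)**2) = (-7 + 2*121) - (12 + 36) = (-7 + 242) - 1*48 = 235 - 48 = 187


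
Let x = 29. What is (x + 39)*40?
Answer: 2720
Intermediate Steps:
(x + 39)*40 = (29 + 39)*40 = 68*40 = 2720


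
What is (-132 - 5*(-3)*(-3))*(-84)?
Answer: 14868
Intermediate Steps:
(-132 - 5*(-3)*(-3))*(-84) = (-132 + 15*(-3))*(-84) = (-132 - 45)*(-84) = -177*(-84) = 14868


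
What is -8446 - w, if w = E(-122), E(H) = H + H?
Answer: -8202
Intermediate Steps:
E(H) = 2*H
w = -244 (w = 2*(-122) = -244)
-8446 - w = -8446 - 1*(-244) = -8446 + 244 = -8202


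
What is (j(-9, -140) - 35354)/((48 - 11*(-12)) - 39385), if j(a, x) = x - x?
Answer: 35354/39205 ≈ 0.90177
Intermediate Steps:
j(a, x) = 0
(j(-9, -140) - 35354)/((48 - 11*(-12)) - 39385) = (0 - 35354)/((48 - 11*(-12)) - 39385) = -35354/((48 + 132) - 39385) = -35354/(180 - 39385) = -35354/(-39205) = -35354*(-1/39205) = 35354/39205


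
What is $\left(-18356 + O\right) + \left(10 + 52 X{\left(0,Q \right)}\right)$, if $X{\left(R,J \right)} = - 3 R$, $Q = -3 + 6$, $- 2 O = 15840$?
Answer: $-26266$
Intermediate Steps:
$O = -7920$ ($O = \left(- \frac{1}{2}\right) 15840 = -7920$)
$Q = 3$
$\left(-18356 + O\right) + \left(10 + 52 X{\left(0,Q \right)}\right) = \left(-18356 - 7920\right) + \left(10 + 52 \left(\left(-3\right) 0\right)\right) = -26276 + \left(10 + 52 \cdot 0\right) = -26276 + \left(10 + 0\right) = -26276 + 10 = -26266$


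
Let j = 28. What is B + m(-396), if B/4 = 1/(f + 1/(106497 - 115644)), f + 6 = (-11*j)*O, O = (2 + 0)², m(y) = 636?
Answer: 7202019144/11323987 ≈ 636.00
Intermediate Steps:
O = 4 (O = 2² = 4)
f = -1238 (f = -6 - 11*28*4 = -6 - 308*4 = -6 - 1232 = -1238)
B = -36588/11323987 (B = 4/(-1238 + 1/(106497 - 115644)) = 4/(-1238 + 1/(-9147)) = 4/(-1238 - 1/9147) = 4/(-11323987/9147) = 4*(-9147/11323987) = -36588/11323987 ≈ -0.0032310)
B + m(-396) = -36588/11323987 + 636 = 7202019144/11323987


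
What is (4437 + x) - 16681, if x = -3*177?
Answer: -12775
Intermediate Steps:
x = -531
(4437 + x) - 16681 = (4437 - 531) - 16681 = 3906 - 16681 = -12775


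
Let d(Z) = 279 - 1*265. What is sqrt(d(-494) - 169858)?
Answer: 2*I*sqrt(42461) ≈ 412.12*I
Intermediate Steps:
d(Z) = 14 (d(Z) = 279 - 265 = 14)
sqrt(d(-494) - 169858) = sqrt(14 - 169858) = sqrt(-169844) = 2*I*sqrt(42461)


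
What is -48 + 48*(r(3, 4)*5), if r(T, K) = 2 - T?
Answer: -288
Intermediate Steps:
-48 + 48*(r(3, 4)*5) = -48 + 48*((2 - 1*3)*5) = -48 + 48*((2 - 3)*5) = -48 + 48*(-1*5) = -48 + 48*(-5) = -48 - 240 = -288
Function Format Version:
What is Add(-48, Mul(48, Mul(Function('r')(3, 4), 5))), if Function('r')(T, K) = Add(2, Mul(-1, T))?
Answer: -288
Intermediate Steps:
Add(-48, Mul(48, Mul(Function('r')(3, 4), 5))) = Add(-48, Mul(48, Mul(Add(2, Mul(-1, 3)), 5))) = Add(-48, Mul(48, Mul(Add(2, -3), 5))) = Add(-48, Mul(48, Mul(-1, 5))) = Add(-48, Mul(48, -5)) = Add(-48, -240) = -288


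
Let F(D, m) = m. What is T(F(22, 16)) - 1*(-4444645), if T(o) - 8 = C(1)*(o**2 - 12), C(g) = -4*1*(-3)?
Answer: 4447581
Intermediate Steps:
C(g) = 12 (C(g) = -4*(-3) = 12)
T(o) = -136 + 12*o**2 (T(o) = 8 + 12*(o**2 - 12) = 8 + 12*(-12 + o**2) = 8 + (-144 + 12*o**2) = -136 + 12*o**2)
T(F(22, 16)) - 1*(-4444645) = (-136 + 12*16**2) - 1*(-4444645) = (-136 + 12*256) + 4444645 = (-136 + 3072) + 4444645 = 2936 + 4444645 = 4447581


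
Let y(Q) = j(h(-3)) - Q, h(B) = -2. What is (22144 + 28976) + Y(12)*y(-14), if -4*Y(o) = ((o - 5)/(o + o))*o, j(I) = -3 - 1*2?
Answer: 408897/8 ≈ 51112.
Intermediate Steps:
j(I) = -5 (j(I) = -3 - 2 = -5)
y(Q) = -5 - Q
Y(o) = 5/8 - o/8 (Y(o) = -(o - 5)/(o + o)*o/4 = -(-5 + o)/((2*o))*o/4 = -(-5 + o)*(1/(2*o))*o/4 = -(-5 + o)/(2*o)*o/4 = -(-5/2 + o/2)/4 = 5/8 - o/8)
(22144 + 28976) + Y(12)*y(-14) = (22144 + 28976) + (5/8 - ⅛*12)*(-5 - 1*(-14)) = 51120 + (5/8 - 3/2)*(-5 + 14) = 51120 - 7/8*9 = 51120 - 63/8 = 408897/8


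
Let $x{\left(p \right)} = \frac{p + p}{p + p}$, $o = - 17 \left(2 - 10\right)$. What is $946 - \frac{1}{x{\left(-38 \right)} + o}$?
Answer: $\frac{129601}{137} \approx 945.99$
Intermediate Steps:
$o = 136$ ($o = \left(-17\right) \left(-8\right) = 136$)
$x{\left(p \right)} = 1$ ($x{\left(p \right)} = \frac{2 p}{2 p} = 2 p \frac{1}{2 p} = 1$)
$946 - \frac{1}{x{\left(-38 \right)} + o} = 946 - \frac{1}{1 + 136} = 946 - \frac{1}{137} = \frac{129601}{137}$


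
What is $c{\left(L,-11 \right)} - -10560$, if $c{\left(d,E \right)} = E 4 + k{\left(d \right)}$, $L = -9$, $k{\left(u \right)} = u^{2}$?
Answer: $10597$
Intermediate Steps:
$c{\left(d,E \right)} = d^{2} + 4 E$ ($c{\left(d,E \right)} = E 4 + d^{2} = 4 E + d^{2} = d^{2} + 4 E$)
$c{\left(L,-11 \right)} - -10560 = \left(\left(-9\right)^{2} + 4 \left(-11\right)\right) - -10560 = \left(81 - 44\right) + 10560 = 37 + 10560 = 10597$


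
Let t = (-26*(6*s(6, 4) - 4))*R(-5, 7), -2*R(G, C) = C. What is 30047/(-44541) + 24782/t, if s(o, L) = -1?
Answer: -80796988/2895165 ≈ -27.908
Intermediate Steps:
R(G, C) = -C/2
t = -910 (t = (-26*(6*(-1) - 4))*(-1/2*7) = -26*(-6 - 4)*(-7/2) = -26*(-10)*(-7/2) = 260*(-7/2) = -910)
30047/(-44541) + 24782/t = 30047/(-44541) + 24782/(-910) = 30047*(-1/44541) + 24782*(-1/910) = -30047/44541 - 12391/455 = -80796988/2895165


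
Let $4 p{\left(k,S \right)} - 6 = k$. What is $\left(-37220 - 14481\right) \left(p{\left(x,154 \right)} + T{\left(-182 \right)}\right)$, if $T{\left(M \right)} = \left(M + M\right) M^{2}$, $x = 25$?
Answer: $\frac{2493462350613}{4} \approx 6.2337 \cdot 10^{11}$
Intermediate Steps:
$p{\left(k,S \right)} = \frac{3}{2} + \frac{k}{4}$
$T{\left(M \right)} = 2 M^{3}$ ($T{\left(M \right)} = 2 M M^{2} = 2 M^{3}$)
$\left(-37220 - 14481\right) \left(p{\left(x,154 \right)} + T{\left(-182 \right)}\right) = \left(-37220 - 14481\right) \left(\left(\frac{3}{2} + \frac{1}{4} \cdot 25\right) + 2 \left(-182\right)^{3}\right) = - 51701 \left(\left(\frac{3}{2} + \frac{25}{4}\right) + 2 \left(-6028568\right)\right) = - 51701 \left(\frac{31}{4} - 12057136\right) = \left(-51701\right) \left(- \frac{48228513}{4}\right) = \frac{2493462350613}{4}$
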